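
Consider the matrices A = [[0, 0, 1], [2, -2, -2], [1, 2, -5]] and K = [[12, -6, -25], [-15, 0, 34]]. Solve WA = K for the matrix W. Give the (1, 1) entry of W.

-5

Since A sits to the right of W, W = KA⁻¹.
A has determinant 6; A⁻¹ = [[7/3, 1/3, 1/3], [4/3, -1/6, 1/3], [1, 0, 0]].
W = KA⁻¹ = [[12, -6, -25], [-15, 0, 34]] · [[7/3, 1/3, 1/3], [4/3, -1/6, 1/3], [1, 0, 0]] = [[-5, 5, 2], [-1, -5, -5]].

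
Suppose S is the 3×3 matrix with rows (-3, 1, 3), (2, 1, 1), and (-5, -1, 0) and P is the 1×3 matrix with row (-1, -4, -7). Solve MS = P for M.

S is on the right of M, so right-multiply by S⁻¹: M = PS⁻¹.
S has determinant 1; S⁻¹ = [[1, -3, -2], [-5, 15, 9], [3, -8, -5]].
M = PS⁻¹ = [[-1, -4, -7]] · [[1, -3, -2], [-5, 15, 9], [3, -8, -5]] = [[-2, -1, 1]].

M = [[-2, -1, 1]]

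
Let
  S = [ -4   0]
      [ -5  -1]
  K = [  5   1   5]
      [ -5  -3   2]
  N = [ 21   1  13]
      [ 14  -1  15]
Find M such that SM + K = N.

SM = N − K = [[16, 0, 8], [19, 2, 13]].
S is on the left of M, so left-multiply by S⁻¹: M = S⁻¹(N − K).
det S = 4, so S⁻¹ = [[-1/4, 0], [5/4, -1]].
M = S⁻¹(N − K) = [[-4, 0, -2], [1, -2, -3]].

M = [[-4, 0, -2], [1, -2, -3]]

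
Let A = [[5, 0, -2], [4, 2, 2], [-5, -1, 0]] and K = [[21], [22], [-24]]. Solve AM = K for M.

M = [[5], [-1], [2]]

Left-multiplying both sides by A⁻¹ gives M = A⁻¹K.
det A = -2; the adjugate gives A⁻¹ = [[-1, -1, -2], [5, 5, 9], [-3, -5/2, -5]].
M = A⁻¹K = [[-1, -1, -2], [5, 5, 9], [-3, -5/2, -5]] · [[21], [22], [-24]] = [[5], [-1], [2]].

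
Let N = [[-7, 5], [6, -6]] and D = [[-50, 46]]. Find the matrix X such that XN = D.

X = [[2, -6]]

Since N sits to the right of X, X = DN⁻¹.
det N = 12; the adjugate gives N⁻¹ = [[-1/2, -5/12], [-1/2, -7/12]].
X = DN⁻¹ = [[-50, 46]] · [[-1/2, -5/12], [-1/2, -7/12]] = [[2, -6]].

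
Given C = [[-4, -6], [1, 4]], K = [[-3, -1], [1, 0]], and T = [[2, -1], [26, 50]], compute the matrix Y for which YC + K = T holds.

Y = [[-2, -3], [-5, 5]]

YC = T − K = [[5, 0], [25, 50]].
Right-multiplying both sides by C⁻¹ gives Y = (T − K)C⁻¹.
det C = -10; the adjugate gives C⁻¹ = [[-2/5, -3/5], [1/10, 2/5]].
Y = (T − K)C⁻¹ = [[-2, -3], [-5, 5]].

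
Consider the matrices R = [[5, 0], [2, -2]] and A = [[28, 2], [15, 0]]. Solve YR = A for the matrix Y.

Y = [[6, -1], [3, 0]]

Right-multiplying both sides by R⁻¹ gives Y = AR⁻¹.
det R = -10; the adjugate gives R⁻¹ = [[1/5, 0], [1/5, -1/2]].
Y = AR⁻¹ = [[28, 2], [15, 0]] · [[1/5, 0], [1/5, -1/2]] = [[6, -1], [3, 0]].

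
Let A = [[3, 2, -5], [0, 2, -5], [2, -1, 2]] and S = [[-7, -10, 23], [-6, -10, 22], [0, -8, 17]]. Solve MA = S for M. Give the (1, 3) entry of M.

A is on the right of M, so right-multiply by A⁻¹: M = SA⁻¹.
det A = -3, so A⁻¹ = [[1/3, -1/3, 0], [10/3, -16/3, -5], [4/3, -7/3, -2]].
M = SA⁻¹ = [[-7, -10, 23], [-6, -10, 22], [0, -8, 17]] · [[1/3, -1/3, 0], [10/3, -16/3, -5], [4/3, -7/3, -2]] = [[-5, 2, 4], [-6, 4, 6], [-4, 3, 6]].

4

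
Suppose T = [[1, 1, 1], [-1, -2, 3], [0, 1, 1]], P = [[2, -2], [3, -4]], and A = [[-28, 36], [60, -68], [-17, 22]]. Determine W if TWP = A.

W = T⁻¹AP⁻¹ (apply T⁻¹ on the left and P⁻¹ on the right).
det T = -5, so T⁻¹ = [[1, 0, -1], [-1/5, -1/5, 4/5], [1/5, 1/5, 1/5]].
det P = -2; the adjugate gives P⁻¹ = [[2, -1], [3/2, -1]].
T⁻¹A = [[-11, 14], [-20, 24], [3, -2]].
W = (T⁻¹A)P⁻¹ = [[-1, -3], [-4, -4], [3, -1]].

W = [[-1, -3], [-4, -4], [3, -1]]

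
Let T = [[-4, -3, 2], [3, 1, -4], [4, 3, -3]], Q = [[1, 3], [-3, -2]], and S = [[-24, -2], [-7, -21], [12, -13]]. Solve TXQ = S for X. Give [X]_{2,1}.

Left-multiply by T⁻¹ and right-multiply by Q⁻¹: X = T⁻¹SQ⁻¹.
det T = -5, so T⁻¹ = [[-9/5, 3/5, -2], [7/5, -4/5, 2], [-1, 0, -1]].
Q has determinant 7; Q⁻¹ = [[-2/7, -3/7], [3/7, 1/7]].
T⁻¹S = [[15, 17], [-4, -12], [12, 15]].
X = (T⁻¹S)Q⁻¹ = [[3, -4], [-4, 0], [3, -3]].

-4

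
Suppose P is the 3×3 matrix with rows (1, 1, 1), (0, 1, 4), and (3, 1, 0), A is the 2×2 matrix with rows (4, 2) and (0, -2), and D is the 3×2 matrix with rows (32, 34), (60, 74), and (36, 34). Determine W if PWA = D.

W = [[2, -2], [3, -2], [3, -5]]

W = P⁻¹DA⁻¹ (apply P⁻¹ on the left and A⁻¹ on the right).
P has determinant 5; P⁻¹ = [[-4/5, 1/5, 3/5], [12/5, -3/5, -4/5], [-3/5, 2/5, 1/5]].
A has determinant -8; A⁻¹ = [[1/4, 1/4], [0, -1/2]].
P⁻¹D = [[8, 8], [12, 10], [12, 16]].
W = (P⁻¹D)A⁻¹ = [[2, -2], [3, -2], [3, -5]].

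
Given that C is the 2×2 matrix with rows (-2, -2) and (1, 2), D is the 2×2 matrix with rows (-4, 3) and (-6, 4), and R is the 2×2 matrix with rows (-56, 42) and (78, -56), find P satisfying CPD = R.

P = [[-2, 5], [-5, -5]]

Isolating P: multiply by C⁻¹ from the left and D⁻¹ from the right, so P = C⁻¹RD⁻¹.
det C = -2, so C⁻¹ = [[-1, -1], [1/2, 1]].
D has determinant 2; D⁻¹ = [[2, -3/2], [3, -2]].
C⁻¹R = [[-22, 14], [50, -35]].
P = (C⁻¹R)D⁻¹ = [[-2, 5], [-5, -5]].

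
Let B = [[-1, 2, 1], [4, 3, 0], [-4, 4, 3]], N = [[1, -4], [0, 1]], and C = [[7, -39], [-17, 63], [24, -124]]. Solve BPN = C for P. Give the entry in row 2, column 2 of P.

Left-multiply by B⁻¹ and right-multiply by N⁻¹: P = B⁻¹CN⁻¹.
det B = -5; the adjugate gives B⁻¹ = [[-9/5, 2/5, 3/5], [12/5, -1/5, -4/5], [-28/5, 4/5, 11/5]].
N has determinant 1; N⁻¹ = [[1, 4], [0, 1]].
B⁻¹C = [[-5, 21], [1, -7], [0, -4]].
P = (B⁻¹C)N⁻¹ = [[-5, 1], [1, -3], [0, -4]].

-3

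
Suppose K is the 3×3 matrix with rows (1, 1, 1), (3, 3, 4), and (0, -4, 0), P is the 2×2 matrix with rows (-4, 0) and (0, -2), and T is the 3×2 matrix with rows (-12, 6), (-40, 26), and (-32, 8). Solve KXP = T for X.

X = K⁻¹TP⁻¹ (apply K⁻¹ on the left and P⁻¹ on the right).
det K = 4, so K⁻¹ = [[4, -1, 1/4], [0, 0, -1/4], [-3, 1, 0]].
det P = 8, so P⁻¹ = [[-1/4, 0], [0, -1/2]].
K⁻¹T = [[-16, 0], [8, -2], [-4, 8]].
X = (K⁻¹T)P⁻¹ = [[4, 0], [-2, 1], [1, -4]].

X = [[4, 0], [-2, 1], [1, -4]]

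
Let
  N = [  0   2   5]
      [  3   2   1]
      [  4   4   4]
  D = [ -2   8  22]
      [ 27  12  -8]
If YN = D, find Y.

Y = [[4, -2, 1], [-5, 5, 3]]

Since N sits to the right of Y, Y = DN⁻¹.
det N = 4, so N⁻¹ = [[1, 3, -2], [-2, -5, 15/4], [1, 2, -3/2]].
Y = DN⁻¹ = [[-2, 8, 22], [27, 12, -8]] · [[1, 3, -2], [-2, -5, 15/4], [1, 2, -3/2]] = [[4, -2, 1], [-5, 5, 3]].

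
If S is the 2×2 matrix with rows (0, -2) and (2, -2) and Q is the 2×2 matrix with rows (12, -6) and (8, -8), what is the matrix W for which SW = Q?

Left-multiplying both sides by S⁻¹ gives W = S⁻¹Q.
det S = 4; the adjugate gives S⁻¹ = [[-1/2, 1/2], [-1/2, 0]].
W = S⁻¹Q = [[-1/2, 1/2], [-1/2, 0]] · [[12, -6], [8, -8]] = [[-2, -1], [-6, 3]].

W = [[-2, -1], [-6, 3]]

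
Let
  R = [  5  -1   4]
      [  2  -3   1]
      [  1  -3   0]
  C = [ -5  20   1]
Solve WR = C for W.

Right-multiplying both sides by R⁻¹ gives W = CR⁻¹.
R has determinant 2; R⁻¹ = [[3/2, -6, 11/2], [1/2, -2, 3/2], [-3/2, 7, -13/2]].
W = CR⁻¹ = [[-5, 20, 1]] · [[3/2, -6, 11/2], [1/2, -2, 3/2], [-3/2, 7, -13/2]] = [[1, -3, -4]].

W = [[1, -3, -4]]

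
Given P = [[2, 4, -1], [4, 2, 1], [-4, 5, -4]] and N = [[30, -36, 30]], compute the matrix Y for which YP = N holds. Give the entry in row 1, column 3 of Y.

-6

P is on the right of Y, so right-multiply by P⁻¹: Y = NP⁻¹.
P has determinant -6; P⁻¹ = [[13/6, -11/6, -1], [-2, 2, 1], [-14/3, 13/3, 2]].
Y = NP⁻¹ = [[30, -36, 30]] · [[13/6, -11/6, -1], [-2, 2, 1], [-14/3, 13/3, 2]] = [[-3, 3, -6]].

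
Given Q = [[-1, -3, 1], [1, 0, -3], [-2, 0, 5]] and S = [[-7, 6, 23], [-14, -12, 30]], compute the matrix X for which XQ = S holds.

X = [[-2, -5, 2], [4, -2, 4]]

Q is on the right of X, so right-multiply by Q⁻¹: X = SQ⁻¹.
Q has determinant -3; Q⁻¹ = [[0, -5, -3], [-1/3, 1, 2/3], [0, -2, -1]].
X = SQ⁻¹ = [[-7, 6, 23], [-14, -12, 30]] · [[0, -5, -3], [-1/3, 1, 2/3], [0, -2, -1]] = [[-2, -5, 2], [4, -2, 4]].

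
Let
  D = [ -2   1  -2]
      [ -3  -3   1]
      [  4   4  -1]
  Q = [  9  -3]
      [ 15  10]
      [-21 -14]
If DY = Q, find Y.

Y = [[-3, 1], [-3, -5], [-3, -2]]

D is on the left of Y, so left-multiply by D⁻¹: Y = D⁻¹Q.
det D = 3, so D⁻¹ = [[-1/3, -7/3, -5/3], [1/3, 10/3, 8/3], [0, 4, 3]].
Y = D⁻¹Q = [[-1/3, -7/3, -5/3], [1/3, 10/3, 8/3], [0, 4, 3]] · [[9, -3], [15, 10], [-21, -14]] = [[-3, 1], [-3, -5], [-3, -2]].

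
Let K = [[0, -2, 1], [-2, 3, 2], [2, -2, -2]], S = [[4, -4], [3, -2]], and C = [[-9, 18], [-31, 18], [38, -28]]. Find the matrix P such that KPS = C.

Left-multiply by K⁻¹ and right-multiply by S⁻¹: P = K⁻¹CS⁻¹.
det K = -2; the adjugate gives K⁻¹ = [[1, 3, 7/2], [0, 1, 1], [1, 2, 2]].
det S = 4; the adjugate gives S⁻¹ = [[-1/2, 1], [-3/4, 1]].
K⁻¹C = [[31, -26], [7, -10], [5, -2]].
P = (K⁻¹C)S⁻¹ = [[4, 5], [4, -3], [-1, 3]].

P = [[4, 5], [4, -3], [-1, 3]]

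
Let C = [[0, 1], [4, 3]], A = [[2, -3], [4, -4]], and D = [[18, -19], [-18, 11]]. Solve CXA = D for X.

X = [[1, -5], [1, 4]]

Left-multiply by C⁻¹ and right-multiply by A⁻¹: X = C⁻¹DA⁻¹.
det C = -4; the adjugate gives C⁻¹ = [[-3/4, 1/4], [1, 0]].
A has determinant 4; A⁻¹ = [[-1, 3/4], [-1, 1/2]].
C⁻¹D = [[-18, 17], [18, -19]].
X = (C⁻¹D)A⁻¹ = [[1, -5], [1, 4]].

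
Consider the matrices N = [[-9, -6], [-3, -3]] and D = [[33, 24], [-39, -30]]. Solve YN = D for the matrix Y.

Y = [[-3, -2], [3, 4]]

N is on the right of Y, so right-multiply by N⁻¹: Y = DN⁻¹.
det N = 9, so N⁻¹ = [[-1/3, 2/3], [1/3, -1]].
Y = DN⁻¹ = [[33, 24], [-39, -30]] · [[-1/3, 2/3], [1/3, -1]] = [[-3, -2], [3, 4]].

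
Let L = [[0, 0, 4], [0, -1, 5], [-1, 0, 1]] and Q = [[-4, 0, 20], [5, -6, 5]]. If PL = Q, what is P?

L is on the right of P, so right-multiply by L⁻¹: P = QL⁻¹.
det L = -4, so L⁻¹ = [[1/4, 0, -1], [5/4, -1, 0], [1/4, 0, 0]].
P = QL⁻¹ = [[-4, 0, 20], [5, -6, 5]] · [[1/4, 0, -1], [5/4, -1, 0], [1/4, 0, 0]] = [[4, 0, 4], [-5, 6, -5]].

P = [[4, 0, 4], [-5, 6, -5]]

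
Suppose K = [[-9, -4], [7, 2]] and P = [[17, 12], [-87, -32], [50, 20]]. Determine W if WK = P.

K is on the right of W, so right-multiply by K⁻¹: W = PK⁻¹.
K has determinant 10; K⁻¹ = [[1/5, 2/5], [-7/10, -9/10]].
W = PK⁻¹ = [[17, 12], [-87, -32], [50, 20]] · [[1/5, 2/5], [-7/10, -9/10]] = [[-5, -4], [5, -6], [-4, 2]].

W = [[-5, -4], [5, -6], [-4, 2]]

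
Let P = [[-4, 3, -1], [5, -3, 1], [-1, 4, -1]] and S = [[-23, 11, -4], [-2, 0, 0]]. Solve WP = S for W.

W = [[1, -4, -1], [-2, -2, 0]]

P is on the right of W, so right-multiply by P⁻¹: W = SP⁻¹.
P has determinant -1; P⁻¹ = [[1, 1, 0], [-4, -3, 1], [-17, -13, 3]].
W = SP⁻¹ = [[-23, 11, -4], [-2, 0, 0]] · [[1, 1, 0], [-4, -3, 1], [-17, -13, 3]] = [[1, -4, -1], [-2, -2, 0]].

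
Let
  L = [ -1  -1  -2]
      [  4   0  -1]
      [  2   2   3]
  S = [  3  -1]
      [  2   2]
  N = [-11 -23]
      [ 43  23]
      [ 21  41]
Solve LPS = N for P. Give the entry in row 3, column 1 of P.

Isolating P: multiply by L⁻¹ from the left and S⁻¹ from the right, so P = L⁻¹NS⁻¹.
L has determinant -4; L⁻¹ = [[-1/2, 1/4, -1/4], [7/2, -1/4, 9/4], [-2, 0, -1]].
det S = 8; the adjugate gives S⁻¹ = [[1/4, 1/8], [-1/4, 3/8]].
L⁻¹N = [[11, 7], [-2, 6], [1, 5]].
P = (L⁻¹N)S⁻¹ = [[1, 4], [-2, 2], [-1, 2]].

-1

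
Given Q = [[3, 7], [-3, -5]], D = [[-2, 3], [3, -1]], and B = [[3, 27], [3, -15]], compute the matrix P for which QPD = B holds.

Left-multiply by Q⁻¹ and right-multiply by D⁻¹: P = Q⁻¹BD⁻¹.
Q has determinant 6; Q⁻¹ = [[-5/6, -7/6], [1/2, 1/2]].
det D = -7; the adjugate gives D⁻¹ = [[1/7, 3/7], [3/7, 2/7]].
Q⁻¹B = [[-6, -5], [3, 6]].
P = (Q⁻¹B)D⁻¹ = [[-3, -4], [3, 3]].

P = [[-3, -4], [3, 3]]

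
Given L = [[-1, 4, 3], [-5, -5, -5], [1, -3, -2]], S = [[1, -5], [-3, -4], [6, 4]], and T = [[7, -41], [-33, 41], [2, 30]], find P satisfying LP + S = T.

P = [[4, 1], [4, -5], [-2, -5]]

LP = T − S = [[6, -36], [-30, 45], [-4, 26]].
Left-multiplying both sides by L⁻¹ gives P = L⁻¹(T − S).
det L = 5; the adjugate gives L⁻¹ = [[-1, -1/5, -1], [-3, -1/5, -4], [4, 1/5, 5]].
P = L⁻¹(T − S) = [[4, 1], [4, -5], [-2, -5]].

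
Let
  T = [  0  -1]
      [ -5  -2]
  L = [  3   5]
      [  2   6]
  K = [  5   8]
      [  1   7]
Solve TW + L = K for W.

TW = K − L = [[2, 3], [-1, 1]].
Left-multiplying both sides by T⁻¹ gives W = T⁻¹(K − L).
det T = -5; the adjugate gives T⁻¹ = [[2/5, -1/5], [-1, 0]].
W = T⁻¹(K − L) = [[1, 1], [-2, -3]].

W = [[1, 1], [-2, -3]]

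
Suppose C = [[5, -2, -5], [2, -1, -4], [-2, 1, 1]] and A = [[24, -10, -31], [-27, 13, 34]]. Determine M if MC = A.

Since C sits to the right of M, M = AC⁻¹.
det C = 3; the adjugate gives C⁻¹ = [[1, -1, 1], [2, -5/3, 10/3], [0, -1/3, -1/3]].
M = AC⁻¹ = [[24, -10, -31], [-27, 13, 34]] · [[1, -1, 1], [2, -5/3, 10/3], [0, -1/3, -1/3]] = [[4, 3, 1], [-1, -6, 5]].

M = [[4, 3, 1], [-1, -6, 5]]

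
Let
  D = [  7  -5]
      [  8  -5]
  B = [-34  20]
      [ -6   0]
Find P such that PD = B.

D is on the right of P, so right-multiply by D⁻¹: P = BD⁻¹.
det D = 5; the adjugate gives D⁻¹ = [[-1, 1], [-8/5, 7/5]].
P = BD⁻¹ = [[-34, 20], [-6, 0]] · [[-1, 1], [-8/5, 7/5]] = [[2, -6], [6, -6]].

P = [[2, -6], [6, -6]]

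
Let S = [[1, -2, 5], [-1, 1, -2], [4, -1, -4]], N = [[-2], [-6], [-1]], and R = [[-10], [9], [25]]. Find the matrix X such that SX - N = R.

SX = R + N = [[-12], [3], [24]].
Since S multiplies X on the left, X = S⁻¹(R + N).
det S = 3, so S⁻¹ = [[-2, -13/3, -1/3], [-4, -8, -1], [-1, -7/3, -1/3]].
X = S⁻¹(R + N) = [[3], [0], [-3]].

X = [[3], [0], [-3]]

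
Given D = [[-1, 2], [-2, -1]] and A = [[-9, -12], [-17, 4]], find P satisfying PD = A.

P = [[-3, 6], [5, 6]]

Right-multiplying both sides by D⁻¹ gives P = AD⁻¹.
D has determinant 5; D⁻¹ = [[-1/5, -2/5], [2/5, -1/5]].
P = AD⁻¹ = [[-9, -12], [-17, 4]] · [[-1/5, -2/5], [2/5, -1/5]] = [[-3, 6], [5, 6]].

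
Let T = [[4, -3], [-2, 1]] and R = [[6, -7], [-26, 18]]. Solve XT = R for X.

X = [[4, 5], [-5, 3]]

Right-multiplying both sides by T⁻¹ gives X = RT⁻¹.
det T = -2; the adjugate gives T⁻¹ = [[-1/2, -3/2], [-1, -2]].
X = RT⁻¹ = [[6, -7], [-26, 18]] · [[-1/2, -3/2], [-1, -2]] = [[4, 5], [-5, 3]].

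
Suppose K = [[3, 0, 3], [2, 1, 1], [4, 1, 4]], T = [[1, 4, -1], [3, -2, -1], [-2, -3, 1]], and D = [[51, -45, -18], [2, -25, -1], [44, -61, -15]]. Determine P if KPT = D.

P = [[4, 5, 5], [1, -5, 5], [-2, 2, -2]]

Left-multiply by K⁻¹ and right-multiply by T⁻¹: P = K⁻¹DT⁻¹.
det K = 3, so K⁻¹ = [[1, 1, -1], [-4/3, 0, 1], [-2/3, -1, 1]].
det T = 4; the adjugate gives T⁻¹ = [[-5/4, -1/4, -3/2], [-1/4, -1/4, -1/2], [-13/4, -5/4, -7/2]].
K⁻¹D = [[9, -9, -4], [-24, -1, 9], [8, -6, -2]].
P = (K⁻¹D)T⁻¹ = [[4, 5, 5], [1, -5, 5], [-2, 2, -2]].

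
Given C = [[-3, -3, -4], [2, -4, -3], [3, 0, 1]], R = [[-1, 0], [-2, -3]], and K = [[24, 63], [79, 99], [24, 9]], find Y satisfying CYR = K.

Y = [[-5, -2], [3, 5], [-3, 3]]

Isolating Y: multiply by C⁻¹ from the left and R⁻¹ from the right, so Y = C⁻¹KR⁻¹.
C has determinant -3; C⁻¹ = [[4/3, -1, 7/3], [11/3, -3, 17/3], [-4, 3, -6]].
R has determinant 3; R⁻¹ = [[-1, 0], [2/3, -1/3]].
C⁻¹K = [[9, 6], [-13, -15], [-3, -9]].
Y = (C⁻¹K)R⁻¹ = [[-5, -2], [3, 5], [-3, 3]].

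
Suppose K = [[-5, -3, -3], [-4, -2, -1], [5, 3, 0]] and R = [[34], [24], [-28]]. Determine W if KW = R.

Left-multiplying both sides by K⁻¹ gives W = K⁻¹R.
det K = 6; the adjugate gives K⁻¹ = [[1/2, -3/2, -1/2], [-5/6, 5/2, 7/6], [-1/3, 0, -1/3]].
W = K⁻¹R = [[1/2, -3/2, -1/2], [-5/6, 5/2, 7/6], [-1/3, 0, -1/3]] · [[34], [24], [-28]] = [[-5], [-1], [-2]].

W = [[-5], [-1], [-2]]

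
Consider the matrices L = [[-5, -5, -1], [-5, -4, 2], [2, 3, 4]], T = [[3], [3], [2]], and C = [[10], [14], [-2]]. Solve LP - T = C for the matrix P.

LP = C + T = [[13], [17], [0]].
L is on the left of P, so left-multiply by L⁻¹: P = L⁻¹(C + T).
det L = -3; the adjugate gives L⁻¹ = [[22/3, -17/3, 14/3], [-8, 6, -5], [7/3, -5/3, 5/3]].
P = L⁻¹(C + T) = [[-1], [-2], [2]].

P = [[-1], [-2], [2]]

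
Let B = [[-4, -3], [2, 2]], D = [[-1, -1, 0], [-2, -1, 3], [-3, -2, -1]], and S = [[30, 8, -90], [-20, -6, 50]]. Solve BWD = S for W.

W = [[1, 4, -3], [-4, 4, 2]]

Isolating W: multiply by B⁻¹ from the left and D⁻¹ from the right, so W = B⁻¹SD⁻¹.
B has determinant -2; B⁻¹ = [[-1, -3/2], [1, 2]].
D has determinant 4; D⁻¹ = [[7/4, -1/4, -3/4], [-11/4, 1/4, 3/4], [1/4, 1/4, -1/4]].
B⁻¹S = [[0, 1, 15], [-10, -4, 10]].
W = (B⁻¹S)D⁻¹ = [[1, 4, -3], [-4, 4, 2]].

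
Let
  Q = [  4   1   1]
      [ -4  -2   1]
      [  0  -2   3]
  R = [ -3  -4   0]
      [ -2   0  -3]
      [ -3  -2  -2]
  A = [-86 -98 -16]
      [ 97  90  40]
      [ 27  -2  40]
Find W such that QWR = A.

W = [[3, 0, 2], [3, 0, 4], [4, -2, -1]]

Isolating W: multiply by Q⁻¹ from the left and R⁻¹ from the right, so W = Q⁻¹AR⁻¹.
det Q = 4, so Q⁻¹ = [[-1, -5/4, 3/4], [3, 3, -2], [2, 2, -1]].
det R = -2, so R⁻¹ = [[3, 4, -6], [-5/2, -3, 9/2], [-2, -3, 4]].
Q⁻¹A = [[-15, -16, -4], [-21, -20, -8], [-5, -14, 8]].
W = (Q⁻¹A)R⁻¹ = [[3, 0, 2], [3, 0, 4], [4, -2, -1]].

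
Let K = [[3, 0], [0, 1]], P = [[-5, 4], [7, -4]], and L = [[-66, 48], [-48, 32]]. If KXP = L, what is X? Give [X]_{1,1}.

Left-multiply by K⁻¹ and right-multiply by P⁻¹: X = K⁻¹LP⁻¹.
det K = 3, so K⁻¹ = [[1/3, 0], [0, 1]].
P has determinant -8; P⁻¹ = [[1/2, 1/2], [7/8, 5/8]].
K⁻¹L = [[-22, 16], [-48, 32]].
X = (K⁻¹L)P⁻¹ = [[3, -1], [4, -4]].

3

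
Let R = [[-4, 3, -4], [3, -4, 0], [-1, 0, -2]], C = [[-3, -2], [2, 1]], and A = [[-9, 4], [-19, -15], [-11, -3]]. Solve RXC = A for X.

X = R⁻¹AC⁻¹ (apply R⁻¹ on the left and C⁻¹ on the right).
R has determinant 2; R⁻¹ = [[4, 3, -8], [3, 2, -6], [-2, -3/2, 7/2]].
det C = 1; the adjugate gives C⁻¹ = [[1, 2], [-2, -3]].
R⁻¹A = [[-5, -5], [1, 0], [8, 4]].
X = (R⁻¹A)C⁻¹ = [[5, 5], [1, 2], [0, 4]].

X = [[5, 5], [1, 2], [0, 4]]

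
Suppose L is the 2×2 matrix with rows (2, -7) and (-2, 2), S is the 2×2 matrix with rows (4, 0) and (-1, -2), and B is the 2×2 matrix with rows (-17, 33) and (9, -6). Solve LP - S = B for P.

P = [[-3, -1], [1, -5]]

LP = B + S = [[-13, 33], [8, -8]].
Left-multiplying both sides by L⁻¹ gives P = L⁻¹(B + S).
det L = -10, so L⁻¹ = [[-1/5, -7/10], [-1/5, -1/5]].
P = L⁻¹(B + S) = [[-3, -1], [1, -5]].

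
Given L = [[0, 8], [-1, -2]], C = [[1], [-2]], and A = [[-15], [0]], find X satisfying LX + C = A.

X = [[2], [-2]]

LX = A − C = [[-16], [2]].
Since L multiplies X on the left, X = L⁻¹(A − C).
L has determinant 8; L⁻¹ = [[-1/4, -1], [1/8, 0]].
X = L⁻¹(A − C) = [[2], [-2]].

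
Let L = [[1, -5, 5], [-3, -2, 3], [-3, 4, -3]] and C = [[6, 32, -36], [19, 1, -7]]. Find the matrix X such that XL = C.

X = [[-6, -3, -1], [1, -5, -1]]

L is on the right of X, so right-multiply by L⁻¹: X = CL⁻¹.
L has determinant -6; L⁻¹ = [[1, -5/6, 5/6], [3, -2, 3], [3, -11/6, 17/6]].
X = CL⁻¹ = [[6, 32, -36], [19, 1, -7]] · [[1, -5/6, 5/6], [3, -2, 3], [3, -11/6, 17/6]] = [[-6, -3, -1], [1, -5, -1]].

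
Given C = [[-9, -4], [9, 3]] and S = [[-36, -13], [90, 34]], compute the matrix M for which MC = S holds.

M = [[1, -3], [-4, 6]]

Right-multiplying both sides by C⁻¹ gives M = SC⁻¹.
C has determinant 9; C⁻¹ = [[1/3, 4/9], [-1, -1]].
M = SC⁻¹ = [[-36, -13], [90, 34]] · [[1/3, 4/9], [-1, -1]] = [[1, -3], [-4, 6]].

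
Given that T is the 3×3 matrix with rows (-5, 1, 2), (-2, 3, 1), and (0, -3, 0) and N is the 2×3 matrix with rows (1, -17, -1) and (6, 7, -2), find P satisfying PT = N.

P = [[1, -3, 3], [-2, 2, -1]]

T is on the right of P, so right-multiply by T⁻¹: P = NT⁻¹.
det T = -3; the adjugate gives T⁻¹ = [[-1, 2, 5/3], [0, 0, -1/3], [-2, 5, 13/3]].
P = NT⁻¹ = [[1, -17, -1], [6, 7, -2]] · [[-1, 2, 5/3], [0, 0, -1/3], [-2, 5, 13/3]] = [[1, -3, 3], [-2, 2, -1]].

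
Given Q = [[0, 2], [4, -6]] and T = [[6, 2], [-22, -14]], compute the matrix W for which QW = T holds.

Q is on the left of W, so left-multiply by Q⁻¹: W = Q⁻¹T.
det Q = -8; the adjugate gives Q⁻¹ = [[3/4, 1/4], [1/2, 0]].
W = Q⁻¹T = [[3/4, 1/4], [1/2, 0]] · [[6, 2], [-22, -14]] = [[-1, -2], [3, 1]].

W = [[-1, -2], [3, 1]]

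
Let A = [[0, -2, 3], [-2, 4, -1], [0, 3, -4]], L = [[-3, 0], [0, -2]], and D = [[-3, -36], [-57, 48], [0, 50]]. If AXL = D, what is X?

X = [[-3, 4], [4, -3], [3, 4]]

X = A⁻¹DL⁻¹ (apply A⁻¹ on the left and L⁻¹ on the right).
det A = -2, so A⁻¹ = [[13/2, -1/2, 5], [4, 0, 3], [3, 0, 2]].
L has determinant 6; L⁻¹ = [[-1/3, 0], [0, -1/2]].
A⁻¹D = [[9, -8], [-12, 6], [-9, -8]].
X = (A⁻¹D)L⁻¹ = [[-3, 4], [4, -3], [3, 4]].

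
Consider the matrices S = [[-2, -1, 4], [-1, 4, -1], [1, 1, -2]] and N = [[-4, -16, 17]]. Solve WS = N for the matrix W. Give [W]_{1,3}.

-1

S is on the right of W, so right-multiply by S⁻¹: W = NS⁻¹.
det S = -3, so S⁻¹ = [[7/3, -2/3, 5], [1, 0, 2], [5/3, -1/3, 3]].
W = NS⁻¹ = [[-4, -16, 17]] · [[7/3, -2/3, 5], [1, 0, 2], [5/3, -1/3, 3]] = [[3, -3, -1]].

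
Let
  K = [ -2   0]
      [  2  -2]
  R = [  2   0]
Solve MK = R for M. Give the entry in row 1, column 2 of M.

0

Since K sits to the right of M, M = RK⁻¹.
K has determinant 4; K⁻¹ = [[-1/2, 0], [-1/2, -1/2]].
M = RK⁻¹ = [[2, 0]] · [[-1/2, 0], [-1/2, -1/2]] = [[-1, 0]].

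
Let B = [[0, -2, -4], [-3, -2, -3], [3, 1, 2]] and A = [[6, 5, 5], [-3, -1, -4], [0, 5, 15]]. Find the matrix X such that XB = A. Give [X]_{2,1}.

Since B sits to the right of X, X = AB⁻¹.
B has determinant -6; B⁻¹ = [[1/6, 0, 1/3], [1/2, -2, -2], [-1/2, 1, 1]].
X = AB⁻¹ = [[6, 5, 5], [-3, -1, -4], [0, 5, 15]] · [[1/6, 0, 1/3], [1/2, -2, -2], [-1/2, 1, 1]] = [[1, -5, -3], [1, -2, -3], [-5, 5, 5]].

1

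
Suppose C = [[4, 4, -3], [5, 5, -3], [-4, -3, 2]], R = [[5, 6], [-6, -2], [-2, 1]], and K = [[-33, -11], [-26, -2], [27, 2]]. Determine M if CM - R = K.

M = [[-5, 0], [1, 1], [4, 3]]

CM = K + R = [[-28, -5], [-32, -4], [25, 3]].
Since C multiplies M on the left, M = C⁻¹(K + R).
C has determinant -3; C⁻¹ = [[-1/3, -1/3, -1], [-2/3, 4/3, 1], [-5/3, 4/3, 0]].
M = C⁻¹(K + R) = [[-5, 0], [1, 1], [4, 3]].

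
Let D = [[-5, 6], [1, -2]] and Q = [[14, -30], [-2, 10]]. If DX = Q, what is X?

X = [[-4, 0], [-1, -5]]

Since D multiplies X on the left, X = D⁻¹Q.
det D = 4, so D⁻¹ = [[-1/2, -3/2], [-1/4, -5/4]].
X = D⁻¹Q = [[-1/2, -3/2], [-1/4, -5/4]] · [[14, -30], [-2, 10]] = [[-4, 0], [-1, -5]].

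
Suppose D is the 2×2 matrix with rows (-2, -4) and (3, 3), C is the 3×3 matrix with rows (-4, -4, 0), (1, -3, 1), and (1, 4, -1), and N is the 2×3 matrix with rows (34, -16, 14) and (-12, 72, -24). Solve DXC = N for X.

X = [[-2, -4, 5], [3, 0, -1]]

Isolating X: multiply by D⁻¹ from the left and C⁻¹ from the right, so X = D⁻¹NC⁻¹.
D has determinant 6; D⁻¹ = [[1/2, 2/3], [-1/2, -1/3]].
det C = -4; the adjugate gives C⁻¹ = [[1/4, 1, 1], [-1/2, -1, -1], [-7/4, -3, -4]].
D⁻¹N = [[9, 40, -9], [-13, -16, 1]].
X = (D⁻¹N)C⁻¹ = [[-2, -4, 5], [3, 0, -1]].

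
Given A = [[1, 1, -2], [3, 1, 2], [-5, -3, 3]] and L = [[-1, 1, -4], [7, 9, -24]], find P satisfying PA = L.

P = [[6, 1, 2], [6, -3, -2]]

Right-multiplying both sides by A⁻¹ gives P = LA⁻¹.
det A = -2; the adjugate gives A⁻¹ = [[-9/2, -3/2, -2], [19/2, 7/2, 4], [2, 1, 1]].
P = LA⁻¹ = [[-1, 1, -4], [7, 9, -24]] · [[-9/2, -3/2, -2], [19/2, 7/2, 4], [2, 1, 1]] = [[6, 1, 2], [6, -3, -2]].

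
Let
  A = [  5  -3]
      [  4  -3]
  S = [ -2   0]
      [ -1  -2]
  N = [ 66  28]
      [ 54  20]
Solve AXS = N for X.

Left-multiply by A⁻¹ and right-multiply by S⁻¹: X = A⁻¹NS⁻¹.
A has determinant -3; A⁻¹ = [[1, -1], [4/3, -5/3]].
det S = 4; the adjugate gives S⁻¹ = [[-1/2, 0], [1/4, -1/2]].
A⁻¹N = [[12, 8], [-2, 4]].
X = (A⁻¹N)S⁻¹ = [[-4, -4], [2, -2]].

X = [[-4, -4], [2, -2]]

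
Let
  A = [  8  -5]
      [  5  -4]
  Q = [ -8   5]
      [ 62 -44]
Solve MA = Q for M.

M = [[-1, 0], [4, 6]]

Since A sits to the right of M, M = QA⁻¹.
A has determinant -7; A⁻¹ = [[4/7, -5/7], [5/7, -8/7]].
M = QA⁻¹ = [[-8, 5], [62, -44]] · [[4/7, -5/7], [5/7, -8/7]] = [[-1, 0], [4, 6]].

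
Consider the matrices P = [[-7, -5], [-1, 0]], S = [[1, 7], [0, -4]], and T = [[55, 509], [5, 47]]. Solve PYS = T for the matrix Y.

Y = [[-5, 3], [-4, 2]]

Isolating Y: multiply by P⁻¹ from the left and S⁻¹ from the right, so Y = P⁻¹TS⁻¹.
det P = -5, so P⁻¹ = [[0, -1], [-1/5, 7/5]].
det S = -4; the adjugate gives S⁻¹ = [[1, 7/4], [0, -1/4]].
P⁻¹T = [[-5, -47], [-4, -36]].
Y = (P⁻¹T)S⁻¹ = [[-5, 3], [-4, 2]].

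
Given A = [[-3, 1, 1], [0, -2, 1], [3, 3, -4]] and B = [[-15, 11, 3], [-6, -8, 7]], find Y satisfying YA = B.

Since A sits to the right of Y, Y = BA⁻¹.
det A = -6; the adjugate gives A⁻¹ = [[-5/6, -7/6, -1/2], [-1/2, -3/2, -1/2], [-1, -2, -1]].
Y = BA⁻¹ = [[-15, 11, 3], [-6, -8, 7]] · [[-5/6, -7/6, -1/2], [-1/2, -3/2, -1/2], [-1, -2, -1]] = [[4, -5, -1], [2, 5, 0]].

Y = [[4, -5, -1], [2, 5, 0]]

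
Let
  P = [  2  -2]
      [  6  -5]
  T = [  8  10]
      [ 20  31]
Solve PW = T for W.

W = [[0, 6], [-4, 1]]

Since P multiplies W on the left, W = P⁻¹T.
det P = 2; the adjugate gives P⁻¹ = [[-5/2, 1], [-3, 1]].
W = P⁻¹T = [[-5/2, 1], [-3, 1]] · [[8, 10], [20, 31]] = [[0, 6], [-4, 1]].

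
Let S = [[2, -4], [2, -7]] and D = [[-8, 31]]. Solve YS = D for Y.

Right-multiplying both sides by S⁻¹ gives Y = DS⁻¹.
det S = -6, so S⁻¹ = [[7/6, -2/3], [1/3, -1/3]].
Y = DS⁻¹ = [[-8, 31]] · [[7/6, -2/3], [1/3, -1/3]] = [[1, -5]].

Y = [[1, -5]]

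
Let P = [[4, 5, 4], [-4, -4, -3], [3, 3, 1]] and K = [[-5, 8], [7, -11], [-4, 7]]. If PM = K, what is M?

M = [[-4, 6], [3, -4], [-1, 1]]

Since P multiplies M on the left, M = P⁻¹K.
det P = -5, so P⁻¹ = [[-1, -7/5, -1/5], [1, 8/5, 4/5], [0, -3/5, -4/5]].
M = P⁻¹K = [[-1, -7/5, -1/5], [1, 8/5, 4/5], [0, -3/5, -4/5]] · [[-5, 8], [7, -11], [-4, 7]] = [[-4, 6], [3, -4], [-1, 1]].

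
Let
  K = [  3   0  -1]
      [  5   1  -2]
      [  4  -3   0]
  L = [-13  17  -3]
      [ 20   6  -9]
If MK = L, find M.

K is on the right of M, so right-multiply by K⁻¹: M = LK⁻¹.
det K = 1, so K⁻¹ = [[-6, 3, 1], [-8, 4, 1], [-19, 9, 3]].
M = LK⁻¹ = [[-13, 17, -3], [20, 6, -9]] · [[-6, 3, 1], [-8, 4, 1], [-19, 9, 3]] = [[-1, 2, -5], [3, 3, -1]].

M = [[-1, 2, -5], [3, 3, -1]]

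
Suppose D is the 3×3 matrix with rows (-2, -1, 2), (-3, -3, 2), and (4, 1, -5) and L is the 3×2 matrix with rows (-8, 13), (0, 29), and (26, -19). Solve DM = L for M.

Since D multiplies M on the left, M = D⁻¹L.
D has determinant -1; D⁻¹ = [[-13, 3, -4], [7, -2, 2], [-9, 2, -3]].
M = D⁻¹L = [[-13, 3, -4], [7, -2, 2], [-9, 2, -3]] · [[-8, 13], [0, 29], [26, -19]] = [[0, -6], [-4, -5], [-6, -2]].

M = [[0, -6], [-4, -5], [-6, -2]]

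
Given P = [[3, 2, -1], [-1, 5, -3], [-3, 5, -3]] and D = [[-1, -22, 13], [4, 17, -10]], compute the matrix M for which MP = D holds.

Right-multiplying both sides by P⁻¹ gives M = DP⁻¹.
det P = 2; the adjugate gives P⁻¹ = [[0, 1/2, -1/2], [3, -6, 5], [5, -21/2, 17/2]].
M = DP⁻¹ = [[-1, -22, 13], [4, 17, -10]] · [[0, 1/2, -1/2], [3, -6, 5], [5, -21/2, 17/2]] = [[-1, -5, 1], [1, 5, -2]].

M = [[-1, -5, 1], [1, 5, -2]]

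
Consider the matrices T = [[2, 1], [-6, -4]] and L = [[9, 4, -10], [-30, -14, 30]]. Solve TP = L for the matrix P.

Left-multiplying both sides by T⁻¹ gives P = T⁻¹L.
T has determinant -2; T⁻¹ = [[2, 1/2], [-3, -1]].
P = T⁻¹L = [[2, 1/2], [-3, -1]] · [[9, 4, -10], [-30, -14, 30]] = [[3, 1, -5], [3, 2, 0]].

P = [[3, 1, -5], [3, 2, 0]]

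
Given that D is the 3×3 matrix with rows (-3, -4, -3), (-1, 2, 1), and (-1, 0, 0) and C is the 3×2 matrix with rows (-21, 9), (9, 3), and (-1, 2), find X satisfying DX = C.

X = [[1, -2], [6, 3], [-2, -5]]

D is on the left of X, so left-multiply by D⁻¹: X = D⁻¹C.
D has determinant -2; D⁻¹ = [[0, 0, -1], [1/2, 3/2, -3], [-1, -2, 5]].
X = D⁻¹C = [[0, 0, -1], [1/2, 3/2, -3], [-1, -2, 5]] · [[-21, 9], [9, 3], [-1, 2]] = [[1, -2], [6, 3], [-2, -5]].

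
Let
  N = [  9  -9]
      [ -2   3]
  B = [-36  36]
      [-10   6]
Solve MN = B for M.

M = [[-4, 0], [-2, -4]]

Since N sits to the right of M, M = BN⁻¹.
det N = 9, so N⁻¹ = [[1/3, 1], [2/9, 1]].
M = BN⁻¹ = [[-36, 36], [-10, 6]] · [[1/3, 1], [2/9, 1]] = [[-4, 0], [-2, -4]].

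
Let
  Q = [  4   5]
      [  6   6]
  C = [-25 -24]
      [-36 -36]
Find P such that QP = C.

P = [[-5, -6], [-1, 0]]

Left-multiplying both sides by Q⁻¹ gives P = Q⁻¹C.
det Q = -6, so Q⁻¹ = [[-1, 5/6], [1, -2/3]].
P = Q⁻¹C = [[-1, 5/6], [1, -2/3]] · [[-25, -24], [-36, -36]] = [[-5, -6], [-1, 0]].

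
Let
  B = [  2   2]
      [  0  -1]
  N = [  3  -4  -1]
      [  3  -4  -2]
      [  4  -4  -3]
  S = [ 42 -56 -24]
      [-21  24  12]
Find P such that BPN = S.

P = [[-1, 5, -3], [3, 0, 3]]

Left-multiply by B⁻¹ and right-multiply by N⁻¹: P = B⁻¹SN⁻¹.
det B = -2; the adjugate gives B⁻¹ = [[1/2, 1], [0, -1]].
N has determinant 4; N⁻¹ = [[1, -2, 1], [1/4, -5/4, 3/4], [1, -1, 0]].
B⁻¹S = [[0, -4, 0], [21, -24, -12]].
P = (B⁻¹S)N⁻¹ = [[-1, 5, -3], [3, 0, 3]].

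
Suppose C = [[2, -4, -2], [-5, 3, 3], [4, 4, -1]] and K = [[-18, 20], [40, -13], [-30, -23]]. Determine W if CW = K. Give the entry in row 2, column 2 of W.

-5

C is on the left of W, so left-multiply by C⁻¹: W = C⁻¹K.
det C = 6; the adjugate gives C⁻¹ = [[-5/2, -2, -1], [7/6, 1, 2/3], [-16/3, -4, -7/3]].
W = C⁻¹K = [[-5/2, -2, -1], [7/6, 1, 2/3], [-16/3, -4, -7/3]] · [[-18, 20], [40, -13], [-30, -23]] = [[-5, -1], [-1, -5], [6, -1]].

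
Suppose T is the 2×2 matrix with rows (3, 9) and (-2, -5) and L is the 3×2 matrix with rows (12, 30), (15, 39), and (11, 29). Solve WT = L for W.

Right-multiplying both sides by T⁻¹ gives W = LT⁻¹.
T has determinant 3; T⁻¹ = [[-5/3, -3], [2/3, 1]].
W = LT⁻¹ = [[12, 30], [15, 39], [11, 29]] · [[-5/3, -3], [2/3, 1]] = [[0, -6], [1, -6], [1, -4]].

W = [[0, -6], [1, -6], [1, -4]]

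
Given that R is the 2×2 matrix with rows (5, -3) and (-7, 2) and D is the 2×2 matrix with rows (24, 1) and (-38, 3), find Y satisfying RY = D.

R is on the left of Y, so left-multiply by R⁻¹: Y = R⁻¹D.
R has determinant -11; R⁻¹ = [[-2/11, -3/11], [-7/11, -5/11]].
Y = R⁻¹D = [[-2/11, -3/11], [-7/11, -5/11]] · [[24, 1], [-38, 3]] = [[6, -1], [2, -2]].

Y = [[6, -1], [2, -2]]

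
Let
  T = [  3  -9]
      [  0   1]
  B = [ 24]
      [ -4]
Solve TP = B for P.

P = [[-4], [-4]]

Left-multiplying both sides by T⁻¹ gives P = T⁻¹B.
det T = 3; the adjugate gives T⁻¹ = [[1/3, 3], [0, 1]].
P = T⁻¹B = [[1/3, 3], [0, 1]] · [[24], [-4]] = [[-4], [-4]].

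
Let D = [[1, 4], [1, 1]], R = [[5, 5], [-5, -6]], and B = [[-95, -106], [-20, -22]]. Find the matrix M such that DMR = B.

Left-multiply by D⁻¹ and right-multiply by R⁻¹: M = D⁻¹BR⁻¹.
det D = -3, so D⁻¹ = [[-1/3, 4/3], [1/3, -1/3]].
R has determinant -5; R⁻¹ = [[6/5, 1], [-1, -1]].
D⁻¹B = [[5, 6], [-25, -28]].
M = (D⁻¹B)R⁻¹ = [[0, -1], [-2, 3]].

M = [[0, -1], [-2, 3]]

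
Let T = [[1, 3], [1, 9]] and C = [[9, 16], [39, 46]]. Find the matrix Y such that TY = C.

T is on the left of Y, so left-multiply by T⁻¹: Y = T⁻¹C.
T has determinant 6; T⁻¹ = [[3/2, -1/2], [-1/6, 1/6]].
Y = T⁻¹C = [[3/2, -1/2], [-1/6, 1/6]] · [[9, 16], [39, 46]] = [[-6, 1], [5, 5]].

Y = [[-6, 1], [5, 5]]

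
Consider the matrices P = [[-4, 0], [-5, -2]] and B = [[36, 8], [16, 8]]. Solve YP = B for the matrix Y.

Y = [[-4, -4], [1, -4]]

Right-multiplying both sides by P⁻¹ gives Y = BP⁻¹.
det P = 8, so P⁻¹ = [[-1/4, 0], [5/8, -1/2]].
Y = BP⁻¹ = [[36, 8], [16, 8]] · [[-1/4, 0], [5/8, -1/2]] = [[-4, -4], [1, -4]].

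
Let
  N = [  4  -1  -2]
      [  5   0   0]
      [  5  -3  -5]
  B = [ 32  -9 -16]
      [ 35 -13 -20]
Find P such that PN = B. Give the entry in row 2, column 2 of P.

5

Since N sits to the right of P, P = BN⁻¹.
N has determinant 5; N⁻¹ = [[0, 1/5, 0], [5, -2, -2], [-3, 7/5, 1]].
P = BN⁻¹ = [[32, -9, -16], [35, -13, -20]] · [[0, 1/5, 0], [5, -2, -2], [-3, 7/5, 1]] = [[3, 2, 2], [-5, 5, 6]].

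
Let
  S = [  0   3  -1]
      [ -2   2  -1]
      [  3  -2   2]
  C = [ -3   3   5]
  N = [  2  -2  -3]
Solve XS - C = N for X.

X = [[-1, 5, 3]]

XS = N + C = [[-1, 1, 2]].
Since S sits to the right of X, X = (N + C)S⁻¹.
det S = 5; the adjugate gives S⁻¹ = [[2/5, -4/5, -1/5], [1/5, 3/5, 2/5], [-2/5, 9/5, 6/5]].
X = (N + C)S⁻¹ = [[-1, 5, 3]].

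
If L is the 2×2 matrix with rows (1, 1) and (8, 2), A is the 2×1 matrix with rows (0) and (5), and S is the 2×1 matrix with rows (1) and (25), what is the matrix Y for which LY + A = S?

LY = S − A = [[1], [20]].
Left-multiplying both sides by L⁻¹ gives Y = L⁻¹(S − A).
det L = -6, so L⁻¹ = [[-1/3, 1/6], [4/3, -1/6]].
Y = L⁻¹(S − A) = [[3], [-2]].

Y = [[3], [-2]]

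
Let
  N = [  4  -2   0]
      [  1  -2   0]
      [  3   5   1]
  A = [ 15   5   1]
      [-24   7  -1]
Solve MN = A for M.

Right-multiplying both sides by N⁻¹ gives M = AN⁻¹.
det N = -6, so N⁻¹ = [[1/3, -1/3, 0], [1/6, -2/3, 0], [-11/6, 13/3, 1]].
M = AN⁻¹ = [[15, 5, 1], [-24, 7, -1]] · [[1/3, -1/3, 0], [1/6, -2/3, 0], [-11/6, 13/3, 1]] = [[4, -4, 1], [-5, -1, -1]].

M = [[4, -4, 1], [-5, -1, -1]]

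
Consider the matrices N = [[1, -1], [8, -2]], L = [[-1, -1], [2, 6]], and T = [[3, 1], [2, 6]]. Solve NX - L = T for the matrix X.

X = [[0, 2], [-2, 2]]

NX = T + L = [[2, 0], [4, 12]].
Since N multiplies X on the left, X = N⁻¹(T + L).
det N = 6; the adjugate gives N⁻¹ = [[-1/3, 1/6], [-4/3, 1/6]].
X = N⁻¹(T + L) = [[0, 2], [-2, 2]].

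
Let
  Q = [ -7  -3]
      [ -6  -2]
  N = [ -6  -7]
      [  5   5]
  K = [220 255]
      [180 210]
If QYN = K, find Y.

Isolating Y: multiply by Q⁻¹ from the left and N⁻¹ from the right, so Y = Q⁻¹KN⁻¹.
Q has determinant -4; Q⁻¹ = [[1/2, -3/4], [-3/2, 7/4]].
det N = 5, so N⁻¹ = [[1, 7/5], [-1, -6/5]].
Q⁻¹K = [[-25, -30], [-15, -15]].
Y = (Q⁻¹K)N⁻¹ = [[5, 1], [0, -3]].

Y = [[5, 1], [0, -3]]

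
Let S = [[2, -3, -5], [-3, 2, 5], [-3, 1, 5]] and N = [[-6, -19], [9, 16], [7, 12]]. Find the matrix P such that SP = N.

P = [[-5, -1], [2, 4], [-2, 1]]

Since S multiplies P on the left, P = S⁻¹N.
det S = -5, so S⁻¹ = [[-1, -2, 1], [0, 1, -1], [-3/5, -7/5, 1]].
P = S⁻¹N = [[-1, -2, 1], [0, 1, -1], [-3/5, -7/5, 1]] · [[-6, -19], [9, 16], [7, 12]] = [[-5, -1], [2, 4], [-2, 1]].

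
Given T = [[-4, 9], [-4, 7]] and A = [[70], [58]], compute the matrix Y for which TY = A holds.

Y = [[-4], [6]]

Left-multiplying both sides by T⁻¹ gives Y = T⁻¹A.
det T = 8, so T⁻¹ = [[7/8, -9/8], [1/2, -1/2]].
Y = T⁻¹A = [[7/8, -9/8], [1/2, -1/2]] · [[70], [58]] = [[-4], [6]].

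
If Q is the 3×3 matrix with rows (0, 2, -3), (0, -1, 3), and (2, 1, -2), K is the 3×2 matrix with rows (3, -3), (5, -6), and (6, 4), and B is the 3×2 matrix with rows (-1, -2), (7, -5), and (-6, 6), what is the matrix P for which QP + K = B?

P = [[-5, 1], [-2, 2], [0, 1]]

QP = B − K = [[-4, 1], [2, 1], [-12, 2]].
Left-multiplying both sides by Q⁻¹ gives P = Q⁻¹(B − K).
det Q = 6; the adjugate gives Q⁻¹ = [[-1/6, 1/6, 1/2], [1, 1, 0], [1/3, 2/3, 0]].
P = Q⁻¹(B − K) = [[-5, 1], [-2, 2], [0, 1]].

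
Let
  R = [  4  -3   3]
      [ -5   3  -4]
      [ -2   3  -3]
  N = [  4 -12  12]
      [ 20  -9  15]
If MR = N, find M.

M = [[-2, 0, -6], [-2, -6, 1]]

Right-multiplying both sides by R⁻¹ gives M = NR⁻¹.
R has determinant 6; R⁻¹ = [[1/2, 0, 1/2], [-7/6, -1, 1/6], [-3/2, -1, -1/2]].
M = NR⁻¹ = [[4, -12, 12], [20, -9, 15]] · [[1/2, 0, 1/2], [-7/6, -1, 1/6], [-3/2, -1, -1/2]] = [[-2, 0, -6], [-2, -6, 1]].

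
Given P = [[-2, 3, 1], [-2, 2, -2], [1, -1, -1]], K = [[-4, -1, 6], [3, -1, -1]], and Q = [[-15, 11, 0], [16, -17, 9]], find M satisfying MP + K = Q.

M = [[1, 4, -1], [-3, -5, -3]]

MP = Q − K = [[-11, 12, -6], [13, -16, 10]].
Right-multiplying both sides by P⁻¹ gives M = (Q − K)P⁻¹.
det P = -4; the adjugate gives P⁻¹ = [[1, -1/2, 2], [1, -1/4, 3/2], [0, -1/4, -1/2]].
M = (Q − K)P⁻¹ = [[1, 4, -1], [-3, -5, -3]].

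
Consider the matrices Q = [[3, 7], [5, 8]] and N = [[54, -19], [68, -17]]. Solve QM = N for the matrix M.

M = [[4, 3], [6, -4]]

Q is on the left of M, so left-multiply by Q⁻¹: M = Q⁻¹N.
det Q = -11, so Q⁻¹ = [[-8/11, 7/11], [5/11, -3/11]].
M = Q⁻¹N = [[-8/11, 7/11], [5/11, -3/11]] · [[54, -19], [68, -17]] = [[4, 3], [6, -4]].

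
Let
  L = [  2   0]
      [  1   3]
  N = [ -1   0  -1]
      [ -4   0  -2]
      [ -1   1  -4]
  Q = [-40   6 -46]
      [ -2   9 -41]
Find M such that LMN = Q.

Isolating M: multiply by L⁻¹ from the left and N⁻¹ from the right, so M = L⁻¹QN⁻¹.
det L = 6; the adjugate gives L⁻¹ = [[1/2, 0], [-1/6, 1/3]].
det N = 2; the adjugate gives N⁻¹ = [[1, -1/2, 0], [-7, 3/2, 1], [-2, 1/2, 0]].
L⁻¹Q = [[-20, 3, -23], [6, 2, -6]].
M = (L⁻¹Q)N⁻¹ = [[5, 3, 3], [4, -3, 2]].

M = [[5, 3, 3], [4, -3, 2]]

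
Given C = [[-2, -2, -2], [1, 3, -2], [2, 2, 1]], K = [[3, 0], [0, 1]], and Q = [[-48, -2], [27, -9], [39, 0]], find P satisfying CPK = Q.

P = C⁻¹QK⁻¹ (apply C⁻¹ on the left and K⁻¹ on the right).
det C = 4, so C⁻¹ = [[7/4, -1/2, 5/2], [-5/4, 1/2, -3/2], [-1, 0, -1]].
K has determinant 3; K⁻¹ = [[1/3, 0], [0, 1]].
C⁻¹Q = [[0, 1], [15, -2], [9, 2]].
P = (C⁻¹Q)K⁻¹ = [[0, 1], [5, -2], [3, 2]].

P = [[0, 1], [5, -2], [3, 2]]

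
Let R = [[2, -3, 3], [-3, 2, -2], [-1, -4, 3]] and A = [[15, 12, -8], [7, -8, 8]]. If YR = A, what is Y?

Y = [[-2, -5, -4], [2, -1, 0]]

R is on the right of Y, so right-multiply by R⁻¹: Y = AR⁻¹.
det R = 5; the adjugate gives R⁻¹ = [[-2/5, -3/5, 0], [11/5, 9/5, -1], [14/5, 11/5, -1]].
Y = AR⁻¹ = [[15, 12, -8], [7, -8, 8]] · [[-2/5, -3/5, 0], [11/5, 9/5, -1], [14/5, 11/5, -1]] = [[-2, -5, -4], [2, -1, 0]].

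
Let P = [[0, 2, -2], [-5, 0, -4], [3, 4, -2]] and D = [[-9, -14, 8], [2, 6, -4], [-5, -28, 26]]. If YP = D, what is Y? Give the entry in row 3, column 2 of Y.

-2

P is on the right of Y, so right-multiply by P⁻¹: Y = DP⁻¹.
det P = -4; the adjugate gives P⁻¹ = [[-4, 1, 2], [11/2, -3/2, -5/2], [5, -3/2, -5/2]].
Y = DP⁻¹ = [[-9, -14, 8], [2, 6, -4], [-5, -28, 26]] · [[-4, 1, 2], [11/2, -3/2, -5/2], [5, -3/2, -5/2]] = [[-1, 0, -3], [5, -1, -1], [-4, -2, -5]].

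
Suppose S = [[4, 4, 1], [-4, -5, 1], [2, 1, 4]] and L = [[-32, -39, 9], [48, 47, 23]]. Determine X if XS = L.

X = [[-4, 5, 2], [4, -5, 6]]

Right-multiplying both sides by S⁻¹ gives X = LS⁻¹.
S has determinant -6; S⁻¹ = [[7/2, 5/2, -3/2], [-3, -7/3, 4/3], [-1, -2/3, 2/3]].
X = LS⁻¹ = [[-32, -39, 9], [48, 47, 23]] · [[7/2, 5/2, -3/2], [-3, -7/3, 4/3], [-1, -2/3, 2/3]] = [[-4, 5, 2], [4, -5, 6]].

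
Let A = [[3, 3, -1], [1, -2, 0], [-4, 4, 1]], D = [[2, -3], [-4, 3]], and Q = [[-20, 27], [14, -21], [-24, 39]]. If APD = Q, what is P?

P = [[1, 0], [-3, 0], [2, -1]]

P = A⁻¹QD⁻¹ (apply A⁻¹ on the left and D⁻¹ on the right).
det A = -5, so A⁻¹ = [[2/5, 7/5, 2/5], [1/5, 1/5, 1/5], [4/5, 24/5, 9/5]].
det D = -6, so D⁻¹ = [[-1/2, -1/2], [-2/3, -1/3]].
A⁻¹Q = [[2, -3], [-6, 9], [8, -9]].
P = (A⁻¹Q)D⁻¹ = [[1, 0], [-3, 0], [2, -1]].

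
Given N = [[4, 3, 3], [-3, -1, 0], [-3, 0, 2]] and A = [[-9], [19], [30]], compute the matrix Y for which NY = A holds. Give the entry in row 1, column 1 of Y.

Since N multiplies Y on the left, Y = N⁻¹A.
det N = 1, so N⁻¹ = [[-2, -6, 3], [6, 17, -9], [-3, -9, 5]].
Y = N⁻¹A = [[-2, -6, 3], [6, 17, -9], [-3, -9, 5]] · [[-9], [19], [30]] = [[-6], [-1], [6]].

-6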